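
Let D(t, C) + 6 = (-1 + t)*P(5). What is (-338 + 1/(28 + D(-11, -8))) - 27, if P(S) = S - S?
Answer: -8029/22 ≈ -364.95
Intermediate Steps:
P(S) = 0
D(t, C) = -6 (D(t, C) = -6 + (-1 + t)*0 = -6 + 0 = -6)
(-338 + 1/(28 + D(-11, -8))) - 27 = (-338 + 1/(28 - 6)) - 27 = (-338 + 1/22) - 27 = -7435/22 - 27 = -8029/22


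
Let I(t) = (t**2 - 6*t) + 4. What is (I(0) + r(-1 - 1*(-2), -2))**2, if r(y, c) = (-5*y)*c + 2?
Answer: 256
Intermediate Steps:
r(y, c) = 2 - 5*c*y (r(y, c) = -5*c*y + 2 = 2 - 5*c*y)
I(t) = 4 + t**2 - 6*t
(I(0) + r(-1 - 1*(-2), -2))**2 = ((4 + 0**2 - 6*0) + (2 - 5*(-2)*(-1 - 1*(-2))))**2 = ((4 + 0 + 0) + (2 - 5*(-2)*(-1 + 2)))**2 = (4 + (2 - 5*(-2)*1))**2 = (4 + (2 + 10))**2 = (4 + 12)**2 = 16**2 = 256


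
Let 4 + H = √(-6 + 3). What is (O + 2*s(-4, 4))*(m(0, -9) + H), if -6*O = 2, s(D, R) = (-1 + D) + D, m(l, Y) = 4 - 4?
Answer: 220/3 - 55*I*√3/3 ≈ 73.333 - 31.754*I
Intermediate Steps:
m(l, Y) = 0
s(D, R) = -1 + 2*D
H = -4 + I*√3 (H = -4 + √(-6 + 3) = -4 + √(-3) = -4 + I*√3 ≈ -4.0 + 1.732*I)
O = -⅓ (O = -⅙*2 = -⅓ ≈ -0.33333)
(O + 2*s(-4, 4))*(m(0, -9) + H) = (-⅓ + 2*(-1 + 2*(-4)))*(0 + (-4 + I*√3)) = (-⅓ + 2*(-1 - 8))*(-4 + I*√3) = (-⅓ + 2*(-9))*(-4 + I*√3) = (-⅓ - 18)*(-4 + I*√3) = -55*(-4 + I*√3)/3 = 220/3 - 55*I*√3/3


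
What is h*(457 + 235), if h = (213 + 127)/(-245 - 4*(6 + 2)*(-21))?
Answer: 235280/427 ≈ 551.01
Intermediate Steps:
h = 340/427 (h = 340/(-245 - 4*8*(-21)) = 340/(-245 - 32*(-21)) = 340/(-245 + 672) = 340/427 ≈ 0.79625)
h*(457 + 235) = 340*(457 + 235)/427 = (340/427)*692 = 235280/427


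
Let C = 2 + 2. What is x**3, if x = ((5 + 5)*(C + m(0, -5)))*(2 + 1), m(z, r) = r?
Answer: -27000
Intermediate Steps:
C = 4
x = -30 (x = ((5 + 5)*(4 - 5))*(2 + 1) = (10*(-1))*3 = -10*3 = -30)
x**3 = (-30)**3 = -27000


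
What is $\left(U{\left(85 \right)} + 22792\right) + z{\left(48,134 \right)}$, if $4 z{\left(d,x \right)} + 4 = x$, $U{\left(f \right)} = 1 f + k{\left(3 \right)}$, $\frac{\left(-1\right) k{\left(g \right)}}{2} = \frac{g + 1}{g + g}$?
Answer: $\frac{137449}{6} \approx 22908.0$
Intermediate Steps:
$k{\left(g \right)} = - \frac{1 + g}{g}$ ($k{\left(g \right)} = - 2 \frac{g + 1}{g + g} = - 2 \frac{1 + g}{2 g} = - \frac{1 + g}{g}$)
$U{\left(f \right)} = - \frac{4}{3} + f$ ($U{\left(f \right)} = 1 f + \frac{-1 - 3}{3} = f + \frac{-1 - 3}{3} = f + \frac{1}{3} \left(-4\right) = f - \frac{4}{3} = - \frac{4}{3} + f$)
$z{\left(d,x \right)} = -1 + \frac{x}{4}$
$\left(U{\left(85 \right)} + 22792\right) + z{\left(48,134 \right)} = \left(\left(- \frac{4}{3} + 85\right) + 22792\right) + \left(-1 + \frac{1}{4} \cdot 134\right) = \left(\frac{251}{3} + 22792\right) + \left(-1 + \frac{67}{2}\right) = \frac{68627}{3} + \frac{65}{2} = \frac{137449}{6}$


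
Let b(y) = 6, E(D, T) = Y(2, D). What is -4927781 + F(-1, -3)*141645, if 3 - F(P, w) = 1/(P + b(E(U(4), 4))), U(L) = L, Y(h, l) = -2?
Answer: -4531175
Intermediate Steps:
E(D, T) = -2
F(P, w) = 3 - 1/(6 + P) (F(P, w) = 3 - 1/(P + 6) = 3 - 1/(6 + P))
-4927781 + F(-1, -3)*141645 = -4927781 + ((17 + 3*(-1))/(6 - 1))*141645 = -4927781 + ((17 - 3)/5)*141645 = -4927781 + ((1/5)*14)*141645 = -4927781 + (14/5)*141645 = -4927781 + 396606 = -4531175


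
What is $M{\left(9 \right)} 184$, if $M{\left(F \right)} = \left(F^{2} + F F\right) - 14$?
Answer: $27232$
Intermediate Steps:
$M{\left(F \right)} = -14 + 2 F^{2}$ ($M{\left(F \right)} = \left(F^{2} + F^{2}\right) - 14 = 2 F^{2} - 14 = -14 + 2 F^{2}$)
$M{\left(9 \right)} 184 = \left(-14 + 2 \cdot 9^{2}\right) 184 = \left(-14 + 2 \cdot 81\right) 184 = \left(-14 + 162\right) 184 = 148 \cdot 184 = 27232$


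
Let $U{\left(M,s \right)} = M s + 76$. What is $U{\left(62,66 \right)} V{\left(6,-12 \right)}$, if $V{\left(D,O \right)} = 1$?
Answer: $4168$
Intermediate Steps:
$U{\left(M,s \right)} = 76 + M s$
$U{\left(62,66 \right)} V{\left(6,-12 \right)} = \left(76 + 62 \cdot 66\right) 1 = \left(76 + 4092\right) 1 = 4168 \cdot 1 = 4168$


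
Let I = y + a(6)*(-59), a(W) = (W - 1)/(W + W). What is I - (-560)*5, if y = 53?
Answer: 33941/12 ≈ 2828.4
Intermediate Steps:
a(W) = (-1 + W)/(2*W) (a(W) = (-1 + W)/((2*W)) = (-1 + W)*(1/(2*W)) = (-1 + W)/(2*W))
I = 341/12 (I = 53 + ((½)*(-1 + 6)/6)*(-59) = 53 + ((½)*(⅙)*5)*(-59) = 53 + (5/12)*(-59) = 53 - 295/12 = 341/12 ≈ 28.417)
I - (-560)*5 = 341/12 - (-560)*5 = 341/12 - 1*(-2800) = 341/12 + 2800 = 33941/12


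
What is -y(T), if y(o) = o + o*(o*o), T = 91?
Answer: -753662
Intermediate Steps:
y(o) = o + o³ (y(o) = o + o*o² = o + o³)
-y(T) = -(91 + 91³) = -(91 + 753571) = -1*753662 = -753662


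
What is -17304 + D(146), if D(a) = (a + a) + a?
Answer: -16866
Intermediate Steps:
D(a) = 3*a (D(a) = 2*a + a = 3*a)
-17304 + D(146) = -17304 + 3*146 = -17304 + 438 = -16866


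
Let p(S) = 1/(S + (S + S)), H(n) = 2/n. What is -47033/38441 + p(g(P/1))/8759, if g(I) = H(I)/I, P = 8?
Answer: -1234656029/1010114157 ≈ -1.2223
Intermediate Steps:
g(I) = 2/I² (g(I) = (2/I)/I = 2/I²)
p(S) = 1/(3*S) (p(S) = 1/(S + 2*S) = 1/(3*S))
-47033/38441 + p(g(P/1))/8759 = -47033/38441 + (1/(3*((2/(8/1)²))))/8759 = -47033*1/38441 + (1/(3*((2/(8*1)²))))*(1/8759) = -47033/38441 + (1/(3*((2/8²))))*(1/8759) = -47033/38441 + (1/(3*((2*(1/64)))))*(1/8759) = -47033/38441 + (1/(3*(1/32)))*(1/8759) = -47033/38441 + ((⅓)*32)*(1/8759) = -47033/38441 + (32/3)*(1/8759) = -47033/38441 + 32/26277 = -1234656029/1010114157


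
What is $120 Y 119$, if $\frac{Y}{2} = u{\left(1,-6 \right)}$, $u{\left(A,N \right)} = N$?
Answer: $-171360$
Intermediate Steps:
$Y = -12$ ($Y = 2 \left(-6\right) = -12$)
$120 Y 119 = 120 \left(-12\right) 119 = \left(-1440\right) 119 = -171360$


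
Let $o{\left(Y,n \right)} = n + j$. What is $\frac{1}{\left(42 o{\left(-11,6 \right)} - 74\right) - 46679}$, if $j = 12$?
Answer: $- \frac{1}{45997} \approx -2.1741 \cdot 10^{-5}$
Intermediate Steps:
$o{\left(Y,n \right)} = 12 + n$ ($o{\left(Y,n \right)} = n + 12 = 12 + n$)
$\frac{1}{\left(42 o{\left(-11,6 \right)} - 74\right) - 46679} = \frac{1}{\left(42 \left(12 + 6\right) - 74\right) - 46679} = \frac{1}{\left(42 \cdot 18 - 74\right) - 46679} = \frac{1}{\left(756 - 74\right) - 46679} = \frac{1}{682 - 46679} = \frac{1}{-45997} = - \frac{1}{45997}$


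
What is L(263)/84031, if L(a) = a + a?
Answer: 526/84031 ≈ 0.0062596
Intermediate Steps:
L(a) = 2*a
L(263)/84031 = (2*263)/84031 = 526*(1/84031) = 526/84031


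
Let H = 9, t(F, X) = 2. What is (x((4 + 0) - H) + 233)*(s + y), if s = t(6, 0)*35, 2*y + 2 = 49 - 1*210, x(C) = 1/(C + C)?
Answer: -53567/20 ≈ -2678.4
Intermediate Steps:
x(C) = 1/(2*C)
y = -163/2 (y = -1 + (49 - 1*210)/2 = -1 + (49 - 210)/2 = -1 + (½)*(-161) = -1 - 161/2 = -163/2 ≈ -81.500)
s = 70 (s = 2*35 = 70)
(x((4 + 0) - H) + 233)*(s + y) = (1/(2*((4 + 0) - 1*9)) + 233)*(70 - 163/2) = (1/(2*(4 - 9)) + 233)*(-23/2) = ((½)/(-5) + 233)*(-23/2) = ((½)*(-⅕) + 233)*(-23/2) = (-⅒ + 233)*(-23/2) = (2329/10)*(-23/2) = -53567/20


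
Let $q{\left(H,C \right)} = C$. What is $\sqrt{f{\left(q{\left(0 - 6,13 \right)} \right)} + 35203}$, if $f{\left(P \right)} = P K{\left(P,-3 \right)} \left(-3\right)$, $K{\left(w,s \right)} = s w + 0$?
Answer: $2 \sqrt{9181} \approx 191.64$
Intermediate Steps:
$K{\left(w,s \right)} = s w$
$f{\left(P \right)} = 9 P^{2}$ ($f{\left(P \right)} = P \left(- 3 P\right) \left(-3\right) = - 3 P^{2} \left(-3\right) = 9 P^{2}$)
$\sqrt{f{\left(q{\left(0 - 6,13 \right)} \right)} + 35203} = \sqrt{9 \cdot 13^{2} + 35203} = \sqrt{9 \cdot 169 + 35203} = \sqrt{1521 + 35203} = \sqrt{36724} = 2 \sqrt{9181}$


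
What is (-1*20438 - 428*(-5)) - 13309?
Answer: -31607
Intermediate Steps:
(-1*20438 - 428*(-5)) - 13309 = (-20438 + 2140) - 13309 = -18298 - 13309 = -31607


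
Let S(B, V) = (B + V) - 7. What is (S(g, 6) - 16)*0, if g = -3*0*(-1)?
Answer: 0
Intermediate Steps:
g = 0 (g = 0*(-1) = 0)
S(B, V) = -7 + B + V
(S(g, 6) - 16)*0 = ((-7 + 0 + 6) - 16)*0 = (-1 - 16)*0 = -17*0 = 0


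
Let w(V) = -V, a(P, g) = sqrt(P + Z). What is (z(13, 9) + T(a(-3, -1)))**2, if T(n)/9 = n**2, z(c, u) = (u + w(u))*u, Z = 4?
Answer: 81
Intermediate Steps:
a(P, g) = sqrt(4 + P) (a(P, g) = sqrt(P + 4) = sqrt(4 + P))
z(c, u) = 0 (z(c, u) = (u - u)*u = 0*u = 0)
T(n) = 9*n**2
(z(13, 9) + T(a(-3, -1)))**2 = (0 + 9*(sqrt(4 - 3))**2)**2 = (0 + 9*(sqrt(1))**2)**2 = (0 + 9*1**2)**2 = (0 + 9*1)**2 = (0 + 9)**2 = 9**2 = 81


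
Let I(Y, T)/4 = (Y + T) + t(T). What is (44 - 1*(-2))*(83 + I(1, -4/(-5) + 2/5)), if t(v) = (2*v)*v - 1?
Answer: 114218/25 ≈ 4568.7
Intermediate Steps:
t(v) = -1 + 2*v² (t(v) = 2*v² - 1 = -1 + 2*v²)
I(Y, T) = -4 + 4*T + 4*Y + 8*T² (I(Y, T) = 4*((Y + T) + (-1 + 2*T²)) = 4*((T + Y) + (-1 + 2*T²)) = 4*(-1 + T + Y + 2*T²) = -4 + 4*T + 4*Y + 8*T²)
(44 - 1*(-2))*(83 + I(1, -4/(-5) + 2/5)) = (44 - 1*(-2))*(83 + (-4 + 4*(-4/(-5) + 2/5) + 4*1 + 8*(-4/(-5) + 2/5)²)) = (44 + 2)*(83 + (-4 + 4*(-4*(-⅕) + 2*(⅕)) + 4 + 8*(-4*(-⅕) + 2*(⅕))²)) = 46*(83 + (-4 + 4*(⅘ + ⅖) + 4 + 8*(⅘ + ⅖)²)) = 46*(83 + (-4 + 4*(6/5) + 4 + 8*(6/5)²)) = 46*(83 + (-4 + 24/5 + 4 + 8*(36/25))) = 46*(83 + (-4 + 24/5 + 4 + 288/25)) = 46*(83 + 408/25) = 46*(2483/25) = 114218/25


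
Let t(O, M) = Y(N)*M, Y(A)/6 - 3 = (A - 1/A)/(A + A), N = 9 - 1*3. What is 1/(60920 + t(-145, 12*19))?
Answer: 1/65689 ≈ 1.5223e-5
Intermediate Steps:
N = 6 (N = 9 - 3 = 6)
Y(A) = 18 + 3*(A - 1/A)/A (Y(A) = 18 + 6*((A - 1/A)/(A + A)) = 18 + 6*((A - 1/A)/((2*A))) = 18 + 6*((A - 1/A)*(1/(2*A))) = 18 + 6*((A - 1/A)/(2*A)) = 18 + 3*(A - 1/A)/A)
t(O, M) = 251*M/12 (t(O, M) = (21 - 3/6²)*M = (21 - 3*1/36)*M = (21 - 1/12)*M = 251*M/12)
1/(60920 + t(-145, 12*19)) = 1/(60920 + 251*(12*19)/12) = 1/(60920 + (251/12)*228) = 1/(60920 + 4769) = 1/65689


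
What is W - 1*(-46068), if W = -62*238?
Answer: 31312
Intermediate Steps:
W = -14756
W - 1*(-46068) = -14756 - 1*(-46068) = -14756 + 46068 = 31312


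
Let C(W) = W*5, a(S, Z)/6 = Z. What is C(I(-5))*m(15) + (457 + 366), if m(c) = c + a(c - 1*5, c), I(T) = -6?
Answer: -2327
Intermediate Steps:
a(S, Z) = 6*Z
C(W) = 5*W
m(c) = 7*c (m(c) = c + 6*c = 7*c)
C(I(-5))*m(15) + (457 + 366) = (5*(-6))*(7*15) + (457 + 366) = -30*105 + 823 = -3150 + 823 = -2327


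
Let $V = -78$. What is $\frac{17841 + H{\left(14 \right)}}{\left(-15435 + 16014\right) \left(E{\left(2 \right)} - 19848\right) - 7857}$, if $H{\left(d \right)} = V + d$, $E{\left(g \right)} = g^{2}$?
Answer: $- \frac{17777}{11497533} \approx -0.0015462$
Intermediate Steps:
$H{\left(d \right)} = -78 + d$
$\frac{17841 + H{\left(14 \right)}}{\left(-15435 + 16014\right) \left(E{\left(2 \right)} - 19848\right) - 7857} = \frac{17841 + \left(-78 + 14\right)}{\left(-15435 + 16014\right) \left(2^{2} - 19848\right) - 7857} = \frac{17841 - 64}{579 \left(4 - 19848\right) - 7857} = \frac{17777}{579 \left(-19844\right) - 7857} = \frac{17777}{-11489676 - 7857} = \frac{17777}{-11497533} = 17777 \left(- \frac{1}{11497533}\right) = - \frac{17777}{11497533}$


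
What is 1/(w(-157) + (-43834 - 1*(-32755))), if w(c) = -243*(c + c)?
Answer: 1/65223 ≈ 1.5332e-5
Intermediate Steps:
w(c) = -486*c
1/(w(-157) + (-43834 - 1*(-32755))) = 1/(-486*(-157) + (-43834 - 1*(-32755))) = 1/(76302 + (-43834 + 32755)) = 1/(76302 - 11079) = 1/65223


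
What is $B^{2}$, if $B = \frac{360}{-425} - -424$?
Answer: $\frac{1293697024}{7225} \approx 1.7906 \cdot 10^{5}$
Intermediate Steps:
$B = \frac{35968}{85}$ ($B = 360 \left(- \frac{1}{425}\right) + 424 = - \frac{72}{85} + 424 = \frac{35968}{85} \approx 423.15$)
$B^{2} = \left(\frac{35968}{85}\right)^{2} = \frac{1293697024}{7225}$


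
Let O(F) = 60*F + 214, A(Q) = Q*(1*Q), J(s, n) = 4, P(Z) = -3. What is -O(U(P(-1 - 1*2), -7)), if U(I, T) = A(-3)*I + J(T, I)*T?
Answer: 3086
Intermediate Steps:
A(Q) = Q² (A(Q) = Q*Q = Q²)
U(I, T) = 4*T + 9*I (U(I, T) = (-3)²*I + 4*T = 9*I + 4*T = 4*T + 9*I)
O(F) = 214 + 60*F
-O(U(P(-1 - 1*2), -7)) = -(214 + 60*(4*(-7) + 9*(-3))) = -(214 + 60*(-28 - 27)) = -(214 + 60*(-55)) = -(214 - 3300) = -1*(-3086) = 3086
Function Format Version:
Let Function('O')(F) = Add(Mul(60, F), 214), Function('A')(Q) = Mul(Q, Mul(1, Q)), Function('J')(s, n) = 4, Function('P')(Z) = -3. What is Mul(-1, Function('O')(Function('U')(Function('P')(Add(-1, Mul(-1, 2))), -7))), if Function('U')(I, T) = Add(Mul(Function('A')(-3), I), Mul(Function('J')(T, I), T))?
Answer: 3086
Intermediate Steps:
Function('A')(Q) = Pow(Q, 2) (Function('A')(Q) = Mul(Q, Q) = Pow(Q, 2))
Function('U')(I, T) = Add(Mul(4, T), Mul(9, I)) (Function('U')(I, T) = Add(Mul(Pow(-3, 2), I), Mul(4, T)) = Add(Mul(9, I), Mul(4, T)) = Add(Mul(4, T), Mul(9, I)))
Function('O')(F) = Add(214, Mul(60, F))
Mul(-1, Function('O')(Function('U')(Function('P')(Add(-1, Mul(-1, 2))), -7))) = Mul(-1, Add(214, Mul(60, Add(Mul(4, -7), Mul(9, -3))))) = Mul(-1, Add(214, Mul(60, Add(-28, -27)))) = Mul(-1, Add(214, Mul(60, -55))) = Mul(-1, Add(214, -3300)) = Mul(-1, -3086) = 3086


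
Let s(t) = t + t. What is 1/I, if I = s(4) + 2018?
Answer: 1/2026 ≈ 0.00049358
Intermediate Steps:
s(t) = 2*t
I = 2026 (I = 2*4 + 2018 = 8 + 2018 = 2026)
1/I = 1/2026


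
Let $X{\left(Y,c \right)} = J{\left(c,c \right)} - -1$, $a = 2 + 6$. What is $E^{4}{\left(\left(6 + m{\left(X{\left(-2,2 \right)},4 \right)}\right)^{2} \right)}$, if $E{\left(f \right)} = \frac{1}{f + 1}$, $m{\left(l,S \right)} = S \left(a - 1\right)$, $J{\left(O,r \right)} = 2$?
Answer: $\frac{1}{1791981145201} \approx 5.5804 \cdot 10^{-13}$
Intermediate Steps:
$a = 8$
$X{\left(Y,c \right)} = 3$ ($X{\left(Y,c \right)} = 2 - -1 = 2 + 1 = 3$)
$m{\left(l,S \right)} = 7 S$ ($m{\left(l,S \right)} = S \left(8 - 1\right) = S 7 = 7 S$)
$E{\left(f \right)} = \frac{1}{1 + f}$
$E^{4}{\left(\left(6 + m{\left(X{\left(-2,2 \right)},4 \right)}\right)^{2} \right)} = \left(\frac{1}{1 + \left(6 + 7 \cdot 4\right)^{2}}\right)^{4} = \left(\frac{1}{1 + \left(6 + 28\right)^{2}}\right)^{4} = \left(\frac{1}{1 + 34^{2}}\right)^{4} = \left(\frac{1}{1 + 1156}\right)^{4} = \left(\frac{1}{1157}\right)^{4} = \frac{1}{1791981145201}$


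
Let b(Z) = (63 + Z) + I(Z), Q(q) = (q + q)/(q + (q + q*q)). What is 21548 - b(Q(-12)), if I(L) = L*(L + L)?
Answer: 537128/25 ≈ 21485.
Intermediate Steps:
I(L) = 2*L**2 (I(L) = L*(2*L) = 2*L**2)
Q(q) = 2*q/(q**2 + 2*q) (Q(q) = (2*q)/(q + (q + q**2)) = (2*q)/(q**2 + 2*q) = 2*q/(q**2 + 2*q))
b(Z) = 63 + Z + 2*Z**2 (b(Z) = (63 + Z) + 2*Z**2 = 63 + Z + 2*Z**2)
21548 - b(Q(-12)) = 21548 - (63 + 2/(2 - 12) + 2*(2/(2 - 12))**2) = 21548 - (63 + 2/(-10) + 2*(2/(-10))**2) = 21548 - (63 + 2*(-1/10) + 2*(2*(-1/10))**2) = 21548 - (63 - 1/5 + 2*(-1/5)**2) = 21548 - (63 - 1/5 + 2*(1/25)) = 21548 - (63 - 1/5 + 2/25) = 21548 - 1*1572/25 = 21548 - 1572/25 = 537128/25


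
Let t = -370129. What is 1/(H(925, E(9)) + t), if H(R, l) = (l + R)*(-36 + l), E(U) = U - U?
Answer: -1/403429 ≈ -2.4788e-6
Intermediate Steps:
E(U) = 0
H(R, l) = (-36 + l)*(R + l) (H(R, l) = (R + l)*(-36 + l) = (-36 + l)*(R + l))
1/(H(925, E(9)) + t) = 1/((0**2 - 36*925 - 36*0 + 925*0) - 370129) = 1/((0 - 33300 + 0 + 0) - 370129) = 1/(-33300 - 370129) = 1/(-403429) = -1/403429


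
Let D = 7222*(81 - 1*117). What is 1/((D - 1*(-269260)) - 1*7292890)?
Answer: -1/7283622 ≈ -1.3729e-7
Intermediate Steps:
D = -259992 (D = 7222*(81 - 117) = 7222*(-36) = -259992)
1/((D - 1*(-269260)) - 1*7292890) = 1/((-259992 - 1*(-269260)) - 1*7292890) = 1/((-259992 + 269260) - 7292890) = 1/(9268 - 7292890) = 1/(-7283622) = -1/7283622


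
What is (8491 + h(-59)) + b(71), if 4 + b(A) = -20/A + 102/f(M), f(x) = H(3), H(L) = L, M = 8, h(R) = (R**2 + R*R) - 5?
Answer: 1098918/71 ≈ 15478.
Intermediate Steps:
h(R) = -5 + 2*R**2 (h(R) = (R**2 + R**2) - 5 = 2*R**2 - 5 = -5 + 2*R**2)
f(x) = 3
b(A) = 30 - 20/A (b(A) = -4 + (-20/A + 102/3) = -4 + (-20/A + 102*(1/3)) = -4 + (-20/A + 34) = -4 + (34 - 20/A) = 30 - 20/A)
(8491 + h(-59)) + b(71) = (8491 + (-5 + 2*(-59)**2)) + (30 - 20/71) = (8491 + (-5 + 2*3481)) + (30 - 20*1/71) = (8491 + (-5 + 6962)) + (30 - 20/71) = (8491 + 6957) + 2110/71 = 15448 + 2110/71 = 1098918/71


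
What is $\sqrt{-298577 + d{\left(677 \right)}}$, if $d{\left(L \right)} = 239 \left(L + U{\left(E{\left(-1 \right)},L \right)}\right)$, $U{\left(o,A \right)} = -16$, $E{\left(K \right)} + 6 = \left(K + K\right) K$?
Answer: $3 i \sqrt{15622} \approx 374.96 i$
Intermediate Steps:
$E{\left(K \right)} = -6 + 2 K^{2}$ ($E{\left(K \right)} = -6 + \left(K + K\right) K = -6 + 2 K K = -6 + 2 K^{2}$)
$d{\left(L \right)} = -3824 + 239 L$ ($d{\left(L \right)} = 239 \left(L - 16\right) = 239 \left(-16 + L\right) = -3824 + 239 L$)
$\sqrt{-298577 + d{\left(677 \right)}} = \sqrt{-298577 + \left(-3824 + 239 \cdot 677\right)} = \sqrt{-298577 + \left(-3824 + 161803\right)} = \sqrt{-298577 + 157979} = \sqrt{-140598} = 3 i \sqrt{15622}$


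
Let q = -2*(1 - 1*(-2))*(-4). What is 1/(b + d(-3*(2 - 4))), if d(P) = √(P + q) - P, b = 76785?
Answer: 25593/1965004937 - √30/5895014811 ≈ 1.3023e-5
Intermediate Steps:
q = 24 (q = -2*(1 + 2)*(-4) = -2*3*(-4) = -6*(-4) = 24)
d(P) = √(24 + P) - P (d(P) = √(P + 24) - P = √(24 + P) - P)
1/(b + d(-3*(2 - 4))) = 1/(76785 + (√(24 - 3*(2 - 4)) - (-3)*(2 - 4))) = 1/(76785 + (√(24 - 3*(-2)) - (-3)*(-2))) = 1/(76785 + (√(24 + 6) - 1*6)) = 1/(76785 + (√30 - 6)) = 1/(76785 + (-6 + √30)) = 1/(76779 + √30)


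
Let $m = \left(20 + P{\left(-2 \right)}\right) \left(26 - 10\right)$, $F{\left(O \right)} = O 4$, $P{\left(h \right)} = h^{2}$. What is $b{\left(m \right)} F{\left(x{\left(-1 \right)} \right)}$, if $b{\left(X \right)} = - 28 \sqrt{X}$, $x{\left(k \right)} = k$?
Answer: $896 \sqrt{6} \approx 2194.7$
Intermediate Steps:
$F{\left(O \right)} = 4 O$
$m = 384$ ($m = \left(20 + \left(-2\right)^{2}\right) \left(26 - 10\right) = \left(20 + 4\right) 16 = 24 \cdot 16 = 384$)
$b{\left(m \right)} F{\left(x{\left(-1 \right)} \right)} = - 28 \sqrt{384} \cdot 4 \left(-1\right) = - 28 \cdot 8 \sqrt{6} \left(-4\right) = - 224 \sqrt{6} \left(-4\right) = 896 \sqrt{6}$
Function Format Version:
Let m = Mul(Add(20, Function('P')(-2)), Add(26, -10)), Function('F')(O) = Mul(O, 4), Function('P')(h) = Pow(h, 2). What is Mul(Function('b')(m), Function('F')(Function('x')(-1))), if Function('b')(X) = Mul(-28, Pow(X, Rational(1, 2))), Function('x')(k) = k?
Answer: Mul(896, Pow(6, Rational(1, 2))) ≈ 2194.7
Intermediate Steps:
Function('F')(O) = Mul(4, O)
m = 384 (m = Mul(Add(20, Pow(-2, 2)), Add(26, -10)) = Mul(Add(20, 4), 16) = Mul(24, 16) = 384)
Mul(Function('b')(m), Function('F')(Function('x')(-1))) = Mul(Mul(-28, Pow(384, Rational(1, 2))), Mul(4, -1)) = Mul(Mul(-28, Mul(8, Pow(6, Rational(1, 2)))), -4) = Mul(Mul(-224, Pow(6, Rational(1, 2))), -4) = Mul(896, Pow(6, Rational(1, 2)))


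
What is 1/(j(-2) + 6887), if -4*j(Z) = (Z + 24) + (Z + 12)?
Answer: 1/6879 ≈ 0.00014537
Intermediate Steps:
j(Z) = -9 - Z/2 (j(Z) = -((Z + 24) + (Z + 12))/4 = -((24 + Z) + (12 + Z))/4 = -(36 + 2*Z)/4 = -9 - Z/2)
1/(j(-2) + 6887) = 1/((-9 - ½*(-2)) + 6887) = 1/((-9 + 1) + 6887) = 1/(-8 + 6887) = 1/6879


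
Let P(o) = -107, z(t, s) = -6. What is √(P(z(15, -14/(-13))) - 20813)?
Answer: 2*I*√5230 ≈ 144.64*I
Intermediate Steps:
√(P(z(15, -14/(-13))) - 20813) = √(-107 - 20813) = √(-20920) = 2*I*√5230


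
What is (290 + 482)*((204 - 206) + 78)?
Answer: 58672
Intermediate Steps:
(290 + 482)*((204 - 206) + 78) = 772*(-2 + 78) = 772*76 = 58672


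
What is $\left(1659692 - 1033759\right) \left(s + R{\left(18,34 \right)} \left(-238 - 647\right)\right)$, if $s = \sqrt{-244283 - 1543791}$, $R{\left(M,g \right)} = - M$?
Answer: $9971112690 + 625933 i \sqrt{1788074} \approx 9.9711 \cdot 10^{9} + 8.3699 \cdot 10^{8} i$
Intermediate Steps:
$s = i \sqrt{1788074}$ ($s = \sqrt{-1788074} = i \sqrt{1788074} \approx 1337.2 i$)
$\left(1659692 - 1033759\right) \left(s + R{\left(18,34 \right)} \left(-238 - 647\right)\right) = \left(1659692 - 1033759\right) \left(i \sqrt{1788074} + \left(-1\right) 18 \left(-238 - 647\right)\right) = 625933 \left(i \sqrt{1788074} - -15930\right) = 625933 \left(i \sqrt{1788074} + 15930\right) = 625933 \left(15930 + i \sqrt{1788074}\right) = 9971112690 + 625933 i \sqrt{1788074}$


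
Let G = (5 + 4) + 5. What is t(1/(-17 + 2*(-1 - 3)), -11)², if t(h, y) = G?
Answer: 196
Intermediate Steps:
G = 14 (G = 9 + 5 = 14)
t(h, y) = 14
t(1/(-17 + 2*(-1 - 3)), -11)² = 14² = 196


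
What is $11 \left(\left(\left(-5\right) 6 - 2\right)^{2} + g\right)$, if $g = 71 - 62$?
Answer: $11363$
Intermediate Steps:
$g = 9$
$11 \left(\left(\left(-5\right) 6 - 2\right)^{2} + g\right) = 11 \left(\left(\left(-5\right) 6 - 2\right)^{2} + 9\right) = 11 \left(\left(-30 - 2\right)^{2} + 9\right) = 11 \left(\left(-32\right)^{2} + 9\right) = 11 \left(1024 + 9\right) = 11 \cdot 1033 = 11363$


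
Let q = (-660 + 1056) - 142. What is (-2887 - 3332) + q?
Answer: -5965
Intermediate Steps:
q = 254 (q = 396 - 142 = 254)
(-2887 - 3332) + q = (-2887 - 3332) + 254 = -6219 + 254 = -5965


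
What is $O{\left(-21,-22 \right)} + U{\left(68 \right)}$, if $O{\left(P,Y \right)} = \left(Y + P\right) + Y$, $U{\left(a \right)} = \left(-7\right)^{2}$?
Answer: $-16$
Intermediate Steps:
$U{\left(a \right)} = 49$
$O{\left(P,Y \right)} = P + 2 Y$ ($O{\left(P,Y \right)} = \left(P + Y\right) + Y = P + 2 Y$)
$O{\left(-21,-22 \right)} + U{\left(68 \right)} = \left(-21 + 2 \left(-22\right)\right) + 49 = \left(-21 - 44\right) + 49 = -65 + 49 = -16$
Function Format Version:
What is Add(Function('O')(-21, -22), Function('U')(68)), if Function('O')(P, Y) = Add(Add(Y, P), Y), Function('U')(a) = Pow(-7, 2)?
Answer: -16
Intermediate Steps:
Function('U')(a) = 49
Function('O')(P, Y) = Add(P, Mul(2, Y)) (Function('O')(P, Y) = Add(Add(P, Y), Y) = Add(P, Mul(2, Y)))
Add(Function('O')(-21, -22), Function('U')(68)) = Add(Add(-21, Mul(2, -22)), 49) = Add(Add(-21, -44), 49) = Add(-65, 49) = -16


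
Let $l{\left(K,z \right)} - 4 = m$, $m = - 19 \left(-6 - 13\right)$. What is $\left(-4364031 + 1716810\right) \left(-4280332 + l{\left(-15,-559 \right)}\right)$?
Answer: $11330018521707$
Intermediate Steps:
$m = 361$ ($m = \left(-19\right) \left(-19\right) = 361$)
$l{\left(K,z \right)} = 365$ ($l{\left(K,z \right)} = 4 + 361 = 365$)
$\left(-4364031 + 1716810\right) \left(-4280332 + l{\left(-15,-559 \right)}\right) = \left(-4364031 + 1716810\right) \left(-4280332 + 365\right) = \left(-2647221\right) \left(-4279967\right) = 11330018521707$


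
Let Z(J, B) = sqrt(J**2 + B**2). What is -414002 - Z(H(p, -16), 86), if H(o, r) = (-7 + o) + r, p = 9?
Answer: -414002 - 2*sqrt(1898) ≈ -4.1409e+5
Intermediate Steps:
H(o, r) = -7 + o + r
Z(J, B) = sqrt(B**2 + J**2)
-414002 - Z(H(p, -16), 86) = -414002 - sqrt(86**2 + (-7 + 9 - 16)**2) = -414002 - sqrt(7396 + (-14)**2) = -414002 - sqrt(7396 + 196) = -414002 - sqrt(7592) = -414002 - 2*sqrt(1898)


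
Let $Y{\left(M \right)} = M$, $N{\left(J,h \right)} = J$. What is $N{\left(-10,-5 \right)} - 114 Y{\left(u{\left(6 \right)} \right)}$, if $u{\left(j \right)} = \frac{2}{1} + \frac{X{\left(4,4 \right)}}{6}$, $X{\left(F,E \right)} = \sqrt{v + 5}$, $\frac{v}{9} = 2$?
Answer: $-238 - 19 \sqrt{23} \approx -329.12$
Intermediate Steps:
$v = 18$ ($v = 9 \cdot 2 = 18$)
$X{\left(F,E \right)} = \sqrt{23}$ ($X{\left(F,E \right)} = \sqrt{18 + 5} = \sqrt{23}$)
$u{\left(j \right)} = 2 + \frac{\sqrt{23}}{6}$ ($u{\left(j \right)} = \frac{2}{1} + \frac{\sqrt{23}}{6} = 2 \cdot 1 + \sqrt{23} \cdot \frac{1}{6} = 2 + \frac{\sqrt{23}}{6}$)
$N{\left(-10,-5 \right)} - 114 Y{\left(u{\left(6 \right)} \right)} = -10 - 114 \left(2 + \frac{\sqrt{23}}{6}\right) = -10 - \left(228 + 19 \sqrt{23}\right) = -238 - 19 \sqrt{23}$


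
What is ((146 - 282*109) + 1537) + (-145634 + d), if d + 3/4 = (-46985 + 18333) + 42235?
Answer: -644427/4 ≈ -1.6111e+5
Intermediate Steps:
d = 54329/4 (d = -¾ + ((-46985 + 18333) + 42235) = -¾ + (-28652 + 42235) = -¾ + 13583 = 54329/4 ≈ 13582.)
((146 - 282*109) + 1537) + (-145634 + d) = ((146 - 282*109) + 1537) + (-145634 + 54329/4) = ((146 - 30738) + 1537) - 528207/4 = (-30592 + 1537) - 528207/4 = -29055 - 528207/4 = -644427/4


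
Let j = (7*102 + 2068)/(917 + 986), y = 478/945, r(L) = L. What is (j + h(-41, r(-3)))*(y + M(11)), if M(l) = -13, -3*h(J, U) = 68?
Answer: 204190258/770715 ≈ 264.94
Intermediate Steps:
h(J, U) = -68/3 (h(J, U) = -1/3*68 = -68/3)
y = 478/945 (y = 478*(1/945) = 478/945 ≈ 0.50582)
j = 2782/1903 (j = (714 + 2068)/1903 = 2782*(1/1903) = 2782/1903 ≈ 1.4619)
(j + h(-41, r(-3)))*(y + M(11)) = (2782/1903 - 68/3)*(478/945 - 13) = -121058/5709*(-11807/945) = 204190258/770715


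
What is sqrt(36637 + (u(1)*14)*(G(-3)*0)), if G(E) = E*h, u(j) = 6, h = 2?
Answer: sqrt(36637) ≈ 191.41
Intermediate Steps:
G(E) = 2*E (G(E) = E*2 = 2*E)
sqrt(36637 + (u(1)*14)*(G(-3)*0)) = sqrt(36637 + (6*14)*((2*(-3))*0)) = sqrt(36637 + 84*(-6*0)) = sqrt(36637 + 84*0) = sqrt(36637 + 0) = sqrt(36637)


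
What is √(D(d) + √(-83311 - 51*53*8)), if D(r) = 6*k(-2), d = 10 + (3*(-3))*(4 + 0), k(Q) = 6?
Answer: √(36 + I*√104935) ≈ 13.452 + 12.04*I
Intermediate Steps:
d = -26 (d = 10 - 9*4 = 10 - 36 = -26)
D(r) = 36 (D(r) = 6*6 = 36)
√(D(d) + √(-83311 - 51*53*8)) = √(36 + √(-83311 - 51*53*8)) = √(36 + √(-83311 - 2703*8)) = √(36 + √(-83311 - 21624)) = √(36 + √(-104935)) = √(36 + I*√104935)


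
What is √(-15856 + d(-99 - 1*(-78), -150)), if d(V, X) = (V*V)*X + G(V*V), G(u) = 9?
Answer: I*√81997 ≈ 286.35*I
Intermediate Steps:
d(V, X) = 9 + X*V² (d(V, X) = (V*V)*X + 9 = V²*X + 9 = X*V² + 9 = 9 + X*V²)
√(-15856 + d(-99 - 1*(-78), -150)) = √(-15856 + (9 - 150*(-99 - 1*(-78))²)) = √(-15856 + (9 - 150*(-99 + 78)²)) = √(-15856 + (9 - 150*(-21)²)) = √(-15856 + (9 - 150*441)) = √(-15856 + (9 - 66150)) = √(-15856 - 66141) = √(-81997) = I*√81997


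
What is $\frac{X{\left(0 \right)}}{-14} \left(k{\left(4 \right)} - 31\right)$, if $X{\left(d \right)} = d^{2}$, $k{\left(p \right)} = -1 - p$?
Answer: $0$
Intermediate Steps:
$\frac{X{\left(0 \right)}}{-14} \left(k{\left(4 \right)} - 31\right) = \frac{0^{2}}{-14} \left(\left(-1 - 4\right) - 31\right) = 0 \left(- \frac{1}{14}\right) \left(\left(-1 - 4\right) - 31\right) = 0 \left(-5 - 31\right) = 0 \left(-36\right) = 0$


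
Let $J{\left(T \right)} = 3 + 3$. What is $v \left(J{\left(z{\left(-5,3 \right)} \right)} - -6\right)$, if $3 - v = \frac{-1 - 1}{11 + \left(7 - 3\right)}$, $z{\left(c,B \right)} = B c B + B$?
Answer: $\frac{188}{5} \approx 37.6$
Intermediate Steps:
$z{\left(c,B \right)} = B + c B^{2}$ ($z{\left(c,B \right)} = c B^{2} + B = B + c B^{2}$)
$J{\left(T \right)} = 6$
$v = \frac{47}{15}$ ($v = 3 - \frac{-1 - 1}{11 + \left(7 - 3\right)} = 3 - - \frac{2}{11 + 4} = 3 - - \frac{2}{15} = 3 + \frac{2}{15} = \frac{47}{15} \approx 3.1333$)
$v \left(J{\left(z{\left(-5,3 \right)} \right)} - -6\right) = \frac{47 \left(6 - -6\right)}{15} = \frac{47 \left(6 + 6\right)}{15} = \frac{47}{15} \cdot 12 = \frac{188}{5}$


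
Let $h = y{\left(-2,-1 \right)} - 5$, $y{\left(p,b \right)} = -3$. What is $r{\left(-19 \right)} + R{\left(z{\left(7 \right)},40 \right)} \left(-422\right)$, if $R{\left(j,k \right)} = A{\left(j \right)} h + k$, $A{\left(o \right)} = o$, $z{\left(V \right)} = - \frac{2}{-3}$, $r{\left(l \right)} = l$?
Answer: $- \frac{43945}{3} \approx -14648.0$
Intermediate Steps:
$z{\left(V \right)} = \frac{2}{3}$ ($z{\left(V \right)} = \left(-2\right) \left(- \frac{1}{3}\right) = \frac{2}{3}$)
$h = -8$ ($h = -3 - 5 = -8$)
$R{\left(j,k \right)} = k - 8 j$ ($R{\left(j,k \right)} = j \left(-8\right) + k = - 8 j + k = k - 8 j$)
$r{\left(-19 \right)} + R{\left(z{\left(7 \right)},40 \right)} \left(-422\right) = -19 + \left(40 - \frac{16}{3}\right) \left(-422\right) = -19 + \frac{104}{3} \left(-422\right) = -19 - \frac{43888}{3} = - \frac{43945}{3}$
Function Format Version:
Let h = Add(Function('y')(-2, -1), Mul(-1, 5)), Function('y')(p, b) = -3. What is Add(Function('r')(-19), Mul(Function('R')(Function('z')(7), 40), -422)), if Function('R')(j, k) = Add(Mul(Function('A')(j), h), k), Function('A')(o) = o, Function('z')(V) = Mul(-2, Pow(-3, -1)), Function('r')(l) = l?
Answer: Rational(-43945, 3) ≈ -14648.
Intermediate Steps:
Function('z')(V) = Rational(2, 3) (Function('z')(V) = Mul(-2, Rational(-1, 3)) = Rational(2, 3))
h = -8 (h = Add(-3, Mul(-1, 5)) = Add(-3, -5) = -8)
Function('R')(j, k) = Add(k, Mul(-8, j)) (Function('R')(j, k) = Add(Mul(j, -8), k) = Add(Mul(-8, j), k) = Add(k, Mul(-8, j)))
Add(Function('r')(-19), Mul(Function('R')(Function('z')(7), 40), -422)) = Add(-19, Mul(Add(40, Mul(-8, Rational(2, 3))), -422)) = Add(-19, Mul(Add(40, Rational(-16, 3)), -422)) = Add(-19, Mul(Rational(104, 3), -422)) = Add(-19, Rational(-43888, 3)) = Rational(-43945, 3)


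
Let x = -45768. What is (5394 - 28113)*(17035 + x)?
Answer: 652785027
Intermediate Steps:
(5394 - 28113)*(17035 + x) = (5394 - 28113)*(17035 - 45768) = -22719*(-28733) = 652785027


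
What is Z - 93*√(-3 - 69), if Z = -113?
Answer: -113 - 558*I*√2 ≈ -113.0 - 789.13*I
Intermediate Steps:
Z - 93*√(-3 - 69) = -113 - 93*√(-3 - 69) = -113 - 558*I*√2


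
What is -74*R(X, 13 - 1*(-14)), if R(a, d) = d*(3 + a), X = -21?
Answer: 35964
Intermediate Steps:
-74*R(X, 13 - 1*(-14)) = -74*(13 - 1*(-14))*(3 - 21) = -74*(13 + 14)*(-18) = -1998*(-18) = -74*(-486) = 35964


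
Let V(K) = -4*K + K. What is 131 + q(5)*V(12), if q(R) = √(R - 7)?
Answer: 131 - 36*I*√2 ≈ 131.0 - 50.912*I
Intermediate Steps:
q(R) = √(-7 + R)
V(K) = -3*K
131 + q(5)*V(12) = 131 + √(-7 + 5)*(-3*12) = 131 + √(-2)*(-36) = 131 + (I*√2)*(-36) = 131 - 36*I*√2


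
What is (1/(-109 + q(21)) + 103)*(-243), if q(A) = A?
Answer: -2202309/88 ≈ -25026.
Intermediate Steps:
(1/(-109 + q(21)) + 103)*(-243) = (1/(-109 + 21) + 103)*(-243) = (1/(-88) + 103)*(-243) = (-1/88 + 103)*(-243) = (9063/88)*(-243) = -2202309/88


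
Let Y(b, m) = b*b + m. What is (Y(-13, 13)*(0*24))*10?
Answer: 0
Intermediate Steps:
Y(b, m) = m + b**2 (Y(b, m) = b**2 + m = m + b**2)
(Y(-13, 13)*(0*24))*10 = ((13 + (-13)**2)*(0*24))*10 = ((13 + 169)*0)*10 = (182*0)*10 = 0*10 = 0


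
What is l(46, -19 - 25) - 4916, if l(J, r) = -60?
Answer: -4976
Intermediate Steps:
l(46, -19 - 25) - 4916 = -60 - 4916 = -4976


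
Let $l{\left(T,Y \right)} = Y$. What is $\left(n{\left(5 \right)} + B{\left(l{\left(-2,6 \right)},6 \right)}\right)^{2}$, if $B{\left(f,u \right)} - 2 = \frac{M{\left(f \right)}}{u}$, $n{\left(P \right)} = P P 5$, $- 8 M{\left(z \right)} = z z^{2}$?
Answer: $\frac{60025}{4} \approx 15006.0$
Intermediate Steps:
$M{\left(z \right)} = - \frac{z^{3}}{8}$ ($M{\left(z \right)} = - \frac{z z^{2}}{8} = - \frac{z^{3}}{8}$)
$n{\left(P \right)} = 5 P^{2}$ ($n{\left(P \right)} = P^{2} \cdot 5 = 5 P^{2}$)
$B{\left(f,u \right)} = 2 - \frac{f^{3}}{8 u}$ ($B{\left(f,u \right)} = 2 + \frac{\left(- \frac{1}{8}\right) f^{3}}{u} = 2 - \frac{f^{3}}{8 u}$)
$\left(n{\left(5 \right)} + B{\left(l{\left(-2,6 \right)},6 \right)}\right)^{2} = \left(5 \cdot 5^{2} + \left(2 - \frac{6^{3}}{8 \cdot 6}\right)\right)^{2} = \left(5 \cdot 25 + \left(2 - 27 \cdot \frac{1}{6}\right)\right)^{2} = \left(125 + \left(2 - \frac{9}{2}\right)\right)^{2} = \left(125 - \frac{5}{2}\right)^{2} = \left(\frac{245}{2}\right)^{2} = \frac{60025}{4}$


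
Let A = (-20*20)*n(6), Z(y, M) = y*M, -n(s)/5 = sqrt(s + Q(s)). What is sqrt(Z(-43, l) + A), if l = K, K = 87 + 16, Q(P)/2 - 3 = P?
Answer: sqrt(-4429 + 4000*sqrt(6)) ≈ 73.273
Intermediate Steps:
Q(P) = 6 + 2*P
K = 103
l = 103
n(s) = -5*sqrt(6 + 3*s) (n(s) = -5*sqrt(s + (6 + 2*s)) = -5*sqrt(6 + 3*s))
Z(y, M) = M*y
A = 4000*sqrt(6) (A = (-20*20)*(-5*sqrt(6 + 3*6)) = -(-2000)*sqrt(6 + 18) = -(-2000)*sqrt(24) = -(-2000)*2*sqrt(6) = -(-4000)*sqrt(6) = 4000*sqrt(6) ≈ 9798.0)
sqrt(Z(-43, l) + A) = sqrt(103*(-43) + 4000*sqrt(6)) = sqrt(-4429 + 4000*sqrt(6))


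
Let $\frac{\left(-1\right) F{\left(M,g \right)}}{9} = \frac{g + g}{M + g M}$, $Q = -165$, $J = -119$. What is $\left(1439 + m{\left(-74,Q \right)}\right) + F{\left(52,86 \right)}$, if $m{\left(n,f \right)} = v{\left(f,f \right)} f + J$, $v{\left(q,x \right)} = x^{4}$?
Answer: $- \frac{46106384380614}{377} \approx -1.223 \cdot 10^{11}$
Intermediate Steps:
$F{\left(M,g \right)} = - \frac{18 g}{M + M g}$ ($F{\left(M,g \right)} = - 9 \frac{g + g}{M + g M} = - 9 \frac{2 g}{M + M g} = - \frac{18 g}{M + M g}$)
$m{\left(n,f \right)} = -119 + f^{5}$ ($m{\left(n,f \right)} = f^{4} f - 119 = f^{5} - 119 = -119 + f^{5}$)
$\left(1439 + m{\left(-74,Q \right)}\right) + F{\left(52,86 \right)} = \left(1439 + \left(-119 + \left(-165\right)^{5}\right)\right) - \frac{1548}{52 \left(1 + 86\right)} = \left(1439 - 122298103244\right) - 1548 \cdot \frac{1}{52} \cdot \frac{1}{87} = -122298101805 - \frac{129}{377} = - \frac{46106384380614}{377}$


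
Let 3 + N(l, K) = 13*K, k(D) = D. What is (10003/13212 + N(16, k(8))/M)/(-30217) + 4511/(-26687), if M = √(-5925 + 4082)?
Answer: -1801179965105/10654171055748 + 101*I*√1843/55689931 ≈ -0.16906 + 7.7859e-5*I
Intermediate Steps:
N(l, K) = -3 + 13*K
M = I*√1843 (M = √(-1843) = I*√1843 ≈ 42.93*I)
(10003/13212 + N(16, k(8))/M)/(-30217) + 4511/(-26687) = (10003/13212 + (-3 + 13*8)/((I*√1843)))/(-30217) + 4511/(-26687) = (10003*(1/13212) + (-3 + 104)*(-I*√1843/1843))*(-1/30217) + 4511*(-1/26687) = (10003/13212 + 101*(-I*√1843/1843))*(-1/30217) - 4511/26687 = (10003/13212 - 101*I*√1843/1843)*(-1/30217) - 4511/26687 = (-10003/399227004 + 101*I*√1843/55689931) - 4511/26687 = -1801179965105/10654171055748 + 101*I*√1843/55689931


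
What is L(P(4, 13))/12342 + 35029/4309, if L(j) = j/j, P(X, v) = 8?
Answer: 432332227/53181678 ≈ 8.1293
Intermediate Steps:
L(j) = 1
L(P(4, 13))/12342 + 35029/4309 = 1/12342 + 35029/4309 = 432332227/53181678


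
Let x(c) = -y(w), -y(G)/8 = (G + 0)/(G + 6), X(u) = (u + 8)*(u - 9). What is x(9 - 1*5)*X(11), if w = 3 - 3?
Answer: 0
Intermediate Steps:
X(u) = (-9 + u)*(8 + u) (X(u) = (8 + u)*(-9 + u) = (-9 + u)*(8 + u))
w = 0
y(G) = -8*G/(6 + G) (y(G) = -8*(G + 0)/(G + 6) = -8*G/(6 + G))
x(c) = 0 (x(c) = -(-8)*0/(6 + 0) = -(-8)*0/6 = -1*0 = 0)
x(9 - 1*5)*X(11) = 0*(-72 + 11² - 1*11) = 0*(-72 + 121 - 11) = 0*38 = 0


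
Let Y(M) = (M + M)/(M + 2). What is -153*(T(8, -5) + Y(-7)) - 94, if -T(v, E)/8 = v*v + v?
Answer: 438028/5 ≈ 87606.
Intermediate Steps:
Y(M) = 2*M/(2 + M) (Y(M) = (2*M)/(2 + M) = 2*M/(2 + M))
T(v, E) = -8*v - 8*v² (T(v, E) = -8*(v*v + v) = -8*(v² + v) = -8*(v + v²) = -8*v - 8*v²)
-153*(T(8, -5) + Y(-7)) - 94 = -153*(-8*8*(1 + 8) + 2*(-7)/(2 - 7)) - 94 = -153*(-8*8*9 + 2*(-7)/(-5)) - 94 = -153*(-576 + 2*(-7)*(-⅕)) - 94 = -153*(-576 + 14/5) - 94 = -153*(-2866/5) - 94 = 438498/5 - 94 = 438028/5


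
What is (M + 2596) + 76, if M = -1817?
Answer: 855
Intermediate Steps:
(M + 2596) + 76 = (-1817 + 2596) + 76 = 779 + 76 = 855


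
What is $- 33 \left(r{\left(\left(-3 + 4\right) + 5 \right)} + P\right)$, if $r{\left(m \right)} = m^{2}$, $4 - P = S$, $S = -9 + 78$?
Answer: $957$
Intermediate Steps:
$S = 69$
$P = -65$ ($P = 4 - 69 = -65$)
$- 33 \left(r{\left(\left(-3 + 4\right) + 5 \right)} + P\right) = - 33 \left(\left(\left(-3 + 4\right) + 5\right)^{2} - 65\right) = - 33 \left(\left(1 + 5\right)^{2} - 65\right) = - 33 \left(6^{2} - 65\right) = - 33 \left(36 - 65\right) = \left(-33\right) \left(-29\right) = 957$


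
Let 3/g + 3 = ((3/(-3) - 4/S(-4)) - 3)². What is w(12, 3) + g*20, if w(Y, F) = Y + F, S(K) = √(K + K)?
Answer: 1465/83 + 160*I*√2/83 ≈ 17.651 + 2.7262*I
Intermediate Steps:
S(K) = √2*√K (S(K) = √(2*K) = √2*√K)
w(Y, F) = F + Y
g = 3/(-3 + (-4 + I*√2)²) (g = 3/(-3 + ((3/(-3) - 4*(-I*√2/4)) - 3)²) = 3/(-3 + ((3*(-⅓) - 4*(-I*√2/4)) - 3)²) = 3/(-3 + ((-1 - 4*(-I*√2/4)) - 3)²) = 3/(-3 + ((-1 - (-1)*I*√2) - 3)²) = 3/(-3 + ((-1 + I*√2) - 3)²) = 3/(-3 + (-4 + I*√2)²) ≈ 0.13253 + 0.13631*I)
w(12, 3) + g*20 = (3 + 12) + (11/83 + 8*I*√2/83)*20 = 15 + (220/83 + 160*I*√2/83) = 1465/83 + 160*I*√2/83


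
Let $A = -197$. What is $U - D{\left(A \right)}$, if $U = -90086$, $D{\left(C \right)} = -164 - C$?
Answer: $-90119$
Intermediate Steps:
$U - D{\left(A \right)} = -90086 - \left(-164 - -197\right) = -90086 - \left(-164 + 197\right) = -90086 - 33 = -90119$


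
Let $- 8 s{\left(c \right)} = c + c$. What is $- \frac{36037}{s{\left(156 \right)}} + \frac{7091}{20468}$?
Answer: $\frac{105411695}{114036} \approx 924.37$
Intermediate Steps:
$s{\left(c \right)} = - \frac{c}{4}$ ($s{\left(c \right)} = - \frac{c + c}{8} = - \frac{2 c}{8} = - \frac{c}{4}$)
$- \frac{36037}{s{\left(156 \right)}} + \frac{7091}{20468} = - \frac{36037}{\left(- \frac{1}{4}\right) 156} + \frac{7091}{20468} = - \frac{36037}{-39} + 7091 \cdot \frac{1}{20468} = \left(-36037\right) \left(- \frac{1}{39}\right) + \frac{1013}{2924} = \frac{36037}{39} + \frac{1013}{2924} = \frac{105411695}{114036}$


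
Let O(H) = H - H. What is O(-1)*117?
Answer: 0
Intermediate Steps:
O(H) = 0
O(-1)*117 = 0*117 = 0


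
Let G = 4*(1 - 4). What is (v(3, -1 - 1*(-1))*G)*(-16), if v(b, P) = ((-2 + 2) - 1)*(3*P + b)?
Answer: -576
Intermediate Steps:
G = -12 (G = 4*(-3) = -12)
v(b, P) = -b - 3*P (v(b, P) = (0 - 1)*(b + 3*P) = -(b + 3*P) = -b - 3*P)
(v(3, -1 - 1*(-1))*G)*(-16) = ((-1*3 - 3*(-1 - 1*(-1)))*(-12))*(-16) = ((-3 - 3*(-1 + 1))*(-12))*(-16) = ((-3 - 3*0)*(-12))*(-16) = ((-3 + 0)*(-12))*(-16) = -3*(-12)*(-16) = 36*(-16) = -576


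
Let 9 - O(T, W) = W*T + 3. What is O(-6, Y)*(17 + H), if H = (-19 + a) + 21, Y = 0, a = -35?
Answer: -96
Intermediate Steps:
O(T, W) = 6 - T*W (O(T, W) = 9 - (W*T + 3) = 9 - (T*W + 3) = 9 - (3 + T*W) = 9 + (-3 - T*W) = 6 - T*W)
H = -33 (H = (-19 - 35) + 21 = -54 + 21 = -33)
O(-6, Y)*(17 + H) = (6 - 1*(-6)*0)*(17 - 33) = (6 + 0)*(-16) = 6*(-16) = -96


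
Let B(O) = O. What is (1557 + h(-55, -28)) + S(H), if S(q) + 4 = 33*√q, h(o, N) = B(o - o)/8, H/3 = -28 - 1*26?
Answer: 1553 + 297*I*√2 ≈ 1553.0 + 420.02*I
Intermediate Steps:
H = -162 (H = 3*(-28 - 1*26) = 3*(-28 - 26) = 3*(-54) = -162)
h(o, N) = 0 (h(o, N) = (o - o)/8 = 0*(⅛) = 0)
S(q) = -4 + 33*√q
(1557 + h(-55, -28)) + S(H) = (1557 + 0) + (-4 + 33*√(-162)) = 1557 + (-4 + 33*(9*I*√2)) = 1557 + (-4 + 297*I*√2) = 1553 + 297*I*√2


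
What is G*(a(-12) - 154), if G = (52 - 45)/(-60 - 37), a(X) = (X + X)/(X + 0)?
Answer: 1064/97 ≈ 10.969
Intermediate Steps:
a(X) = 2 (a(X) = (2*X)/X = 2)
G = -7/97 (G = 7/(-97) = 7*(-1/97) = -7/97 ≈ -0.072165)
G*(a(-12) - 154) = -7*(2 - 154)/97 = -7/97*(-152) = 1064/97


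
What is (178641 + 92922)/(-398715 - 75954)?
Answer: -90521/158223 ≈ -0.57211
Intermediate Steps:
(178641 + 92922)/(-398715 - 75954) = 271563/(-474669) = 271563*(-1/474669) = -90521/158223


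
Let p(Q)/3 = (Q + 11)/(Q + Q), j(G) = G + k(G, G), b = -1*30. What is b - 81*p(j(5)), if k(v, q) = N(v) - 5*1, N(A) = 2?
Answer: -3279/4 ≈ -819.75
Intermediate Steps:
b = -30
k(v, q) = -3 (k(v, q) = 2 - 5*1 = 2 - 5 = -3)
j(G) = -3 + G (j(G) = G - 3 = -3 + G)
p(Q) = 3*(11 + Q)/(2*Q) (p(Q) = 3*((Q + 11)/(Q + Q)) = 3*((11 + Q)/((2*Q))) = 3*((11 + Q)*(1/(2*Q))) = 3*((11 + Q)/(2*Q)) = 3*(11 + Q)/(2*Q))
b - 81*p(j(5)) = -30 - 243*(11 + (-3 + 5))/(2*(-3 + 5)) = -30 - 243*(11 + 2)/(2*2) = -30 - 243*13/(2*2) = -30 - 81*39/4 = -30 - 3159/4 = -3279/4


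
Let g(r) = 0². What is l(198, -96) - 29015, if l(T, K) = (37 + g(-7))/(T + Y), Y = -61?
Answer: -3975018/137 ≈ -29015.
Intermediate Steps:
g(r) = 0
l(T, K) = 37/(-61 + T) (l(T, K) = (37 + 0)/(T - 61) = 37/(-61 + T))
l(198, -96) - 29015 = 37/(-61 + 198) - 29015 = 37/137 - 29015 = -3975018/137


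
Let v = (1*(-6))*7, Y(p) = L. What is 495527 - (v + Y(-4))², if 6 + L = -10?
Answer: 492163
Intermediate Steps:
L = -16 (L = -6 - 10 = -16)
Y(p) = -16
v = -42 (v = -6*7 = -42)
495527 - (v + Y(-4))² = 495527 - (-42 - 16)² = 495527 - 1*(-58)² = 495527 - 1*3364 = 495527 - 3364 = 492163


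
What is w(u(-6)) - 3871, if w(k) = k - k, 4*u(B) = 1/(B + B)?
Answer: -3871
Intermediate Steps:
u(B) = 1/(8*B) (u(B) = 1/(4*(B + B)) = 1/(4*((2*B))) = (1/(2*B))/4 = 1/(8*B))
w(k) = 0
w(u(-6)) - 3871 = 0 - 3871 = -3871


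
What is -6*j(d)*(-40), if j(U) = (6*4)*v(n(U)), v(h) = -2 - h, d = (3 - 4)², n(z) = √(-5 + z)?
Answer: -11520 - 11520*I ≈ -11520.0 - 11520.0*I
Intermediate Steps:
d = 1 (d = (-1)² = 1)
j(U) = -48 - 24*√(-5 + U) (j(U) = (6*4)*(-2 - √(-5 + U)) = 24*(-2 - √(-5 + U)) = -48 - 24*√(-5 + U))
-6*j(d)*(-40) = -6*(-48 - 24*√(-5 + 1))*(-40) = -6*(-48 - 48*I)*(-40) = (288 + 288*I)*(-40) = -11520 - 11520*I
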